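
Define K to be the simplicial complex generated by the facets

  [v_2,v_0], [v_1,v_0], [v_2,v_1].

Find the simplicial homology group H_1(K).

Order the vertices as v_0 < v_1 < v_2. Listing each simplex with vertices in this order, K has dimension 1 with simplices:

  0-simplices (3): [v_0], [v_1], [v_2]
  1-simplices (3): [v_0,v_1], [v_0,v_2], [v_1,v_2]

Hence C_0 ≅ Z^3, C_1 ≅ Z^3.

The boundary map ∂_1: C_1 → C_0 sends each edge [p,q] (with p < q) to q − p. For instance
  ∂[v_1,v_2] = [v_2] − [v_1].
This gives a 3×3 integer matrix of rank 2; reducing to Smith normal form yields diagonal entries (1,1).

Now H_k = ker ∂_k / im ∂_{k+1}, so:

  H_1: rank ker ∂_1 − rank ∂_2 = (3 − 2) − 0 = 1, and there is no ∂_2, so H_1 = Z.

H_1 = Z.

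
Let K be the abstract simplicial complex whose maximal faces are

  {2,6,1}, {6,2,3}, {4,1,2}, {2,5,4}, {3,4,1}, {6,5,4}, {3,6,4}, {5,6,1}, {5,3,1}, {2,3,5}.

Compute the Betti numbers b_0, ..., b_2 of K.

Order the vertices as 1 < 2 < 3 < 4 < 5 < 6. Listing each simplex with vertices in this order, K has dimension 2 with simplices:

  0-simplices (6): [1], [2], [3], [4], [5], [6]
  1-simplices (15): [1,2], [1,3], [1,4], [1,5], [1,6], [2,3], [2,4], [2,5], [2,6], [3,4], [3,5], [3,6], [4,5], [4,6], [5,6]
  2-simplices (10): [1,2,4], [1,2,6], [1,3,4], [1,3,5], [1,5,6], [2,3,5], [2,3,6], [2,4,5], [3,4,6], [4,5,6]

so the chain groups are C_0 ≅ Z^6, C_1 ≅ Z^15, C_2 ≅ Z^10.

∂_1: C_1 → C_0 is given by ∂[p,q] = [q] − [p]. For instance
  ∂[3,5] = [5] − [3].
The 6×15 boundary matrix has rank 5 and Smith normal form diag(1,1,1,1,1).

Boundary ∂_2: C_2 → C_1 maps a triangle to the signed sum of its edges. For instance
  ∂[1,3,5] = [3,5] − [1,5] + [1,3],
  ∂[1,2,6] = [2,6] − [1,6] + [1,2].
The resulting 15×10 matrix has rank 10, and its Smith normal form has invariant factors (1,1,1,1,1,1,1,1,1,2).

Reading off H_k = ker ∂_k / im ∂_{k+1}:

  H_0: rank C_0 − rank ∂_1 = 6 − 5 = 1, and the invariant factors of ∂_1 are all 1, so H_0 ≅ Z.
  H_1: rank ker ∂_1 − rank ∂_2 = (15 − 5) − 10 = 0, and ∂_2 has invariant factor 2 > 1, so H_1 ≅ Z/2.
  H_2: rank ker ∂_2 − rank ∂_3 = (10 − 10) − 0 = 0, and there is no ∂_3, so H_2 ≅ 0.

Hence the Betti numbers are b_0 = 1, b_1 = 0, b_2 = 0.

b_0 = 1, b_1 = 0, b_2 = 0.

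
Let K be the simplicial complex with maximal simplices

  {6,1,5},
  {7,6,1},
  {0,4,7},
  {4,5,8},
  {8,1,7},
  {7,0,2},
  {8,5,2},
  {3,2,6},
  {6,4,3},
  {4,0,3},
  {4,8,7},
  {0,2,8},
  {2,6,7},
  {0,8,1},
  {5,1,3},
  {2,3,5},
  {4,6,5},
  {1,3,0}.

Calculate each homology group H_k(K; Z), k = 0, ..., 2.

We work with the vertex ordering 0 < 1 < 2 < 3 < 4 < 5 < 6 < 7 < 8. The simplices of K, each written with vertices in increasing order, are:

  0-simplices (9): [0], [1], [2], [3], [4], [5], [6], [7], [8]
  1-simplices (27): (27 of them)
  2-simplices (18): [0,1,3], [0,1,8], [0,2,7], [0,2,8], [0,3,4], [0,4,7], [1,3,5], [1,5,6], [1,6,7], [1,7,8], [2,3,5], [2,3,6], [2,5,8], [2,6,7], [3,4,6], [4,5,6], [4,5,8], [4,7,8]

giving chain groups C_0 ≅ Z^9, C_1 ≅ Z^27, C_2 ≅ Z^18.

Boundary ∂_1: C_1 → C_0 is given by ∂[p,q] = [q] − [p]. For instance
  ∂[0,8] = [8] − [0].
The resulting 9×27 matrix has rank 8, and its Smith normal form has invariant factors (1,1,1,1,1,1,1,1).

The boundary map ∂_2: C_2 → C_1 maps a triangle to the signed sum of its edges. For instance
  ∂[0,1,8] = [1,8] − [0,8] + [0,1],
  ∂[4,5,8] = [5,8] − [4,8] + [4,5].
This gives a 27×18 integer matrix of rank 18; reducing to Smith normal form yields diagonal entries (1,1,1,1,1,1,1,1,1,1,1,1,1,1,1,1,1,2).

Computing H_k = (kernel of ∂_k) / (image of ∂_{k+1}):

  H_0: rank C_0 − rank ∂_1 = 9 − 8 = 1, and the invariant factors of ∂_1 are all 1, so H_0 ≅ Z.
  H_1: rank ker ∂_1 − rank ∂_2 = (27 − 8) − 18 = 1, and ∂_2 has invariant factor 2 > 1, so H_1 ≅ Z ⊕ Z/2.
  H_2: rank ker ∂_2 − rank ∂_3 = (18 − 18) − 0 = 0, and there is no ∂_3, so H_2 ≅ 0.

H_0 ≅ Z,  H_1 ≅ Z ⊕ Z/2,  H_2 = 0.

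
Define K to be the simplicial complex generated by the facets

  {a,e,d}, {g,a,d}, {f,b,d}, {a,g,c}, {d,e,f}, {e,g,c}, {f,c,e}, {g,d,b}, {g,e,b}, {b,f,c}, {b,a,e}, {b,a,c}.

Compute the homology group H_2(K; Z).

H_2 ≅ 0.

Fix the vertex order a < b < c < d < e < f < g and write every simplex with vertices in increasing order. Then dim K = 2 and the simplices of K are:

  0-simplices (7): a, b, c, d, e, f, g
  1-simplices (18): ab, ac, ad, ae, ag, bc, bd, be, bf, bg, ce, cf, cg, de, df, dg, ef, eg
  2-simplices (12): abc, abe, acg, ade, adg, bcf, bdf, bdg, beg, cef, ceg, def

giving chain groups C_0 ≅ Z^7, C_1 ≅ Z^18, C_2 ≅ Z^12.

∂_1: C_1 → C_0 is given by ∂[p,q] = [q] − [p].
The resulting 7×18 matrix has rank 6, and its Smith normal form has invariant factors (1,1,1,1,1,1).

Boundary ∂_2: C_2 → C_1 maps a triangle to the signed sum of its edges. For instance
  ∂cef = ef − cf + ce,
  ∂def = ef − df + de.
The 18×12 boundary matrix has rank 12 and Smith normal form diag(1,1,1,1,1,1,1,1,1,1,1,2).

Reading off H_k = ker ∂_k / im ∂_{k+1}:

  H_2: rank ker ∂_2 − rank ∂_3 = (12 − 12) − 0 = 0, and there is no ∂_3, so H_2 ≅ 0.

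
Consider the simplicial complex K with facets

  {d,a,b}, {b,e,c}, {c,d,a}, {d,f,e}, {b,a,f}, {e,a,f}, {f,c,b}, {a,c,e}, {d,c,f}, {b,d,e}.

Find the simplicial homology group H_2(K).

Take the total order a < b < c < d < e < f on the vertex set. Then K (dimension 2) consists of the simplices:

  0-simplices (6): a, b, c, d, e, f
  1-simplices (15): ab, ac, ad, ae, af, bc, bd, be, bf, cd, ce, cf, de, df, ef
  2-simplices (10): abd, abf, acd, ace, aef, bce, bcf, bde, cdf, def

Hence C_0 ≅ Z^6, C_1 ≅ Z^15, C_2 ≅ Z^10.

The boundary map ∂_1: C_1 → C_0 sends each edge [p,q] (with p < q) to q − p.
The 6×15 boundary matrix has rank 5 and Smith normal form diag(1,1,1,1,1).

The boundary map ∂_2: C_2 → C_1 maps a triangle to the signed sum of its edges. For instance
  ∂bde = de − be + bd,
  ∂abf = bf − af + ab.
The resulting 15×10 matrix has rank 10, and its Smith normal form has invariant factors (1,1,1,1,1,1,1,1,1,2).

Reading off H_k = ker ∂_k / im ∂_{k+1}:

  H_2: rank ker ∂_2 − rank ∂_3 = (10 − 10) − 0 = 0, and there is no ∂_3, so H_2 = 0.

H_2 = 0.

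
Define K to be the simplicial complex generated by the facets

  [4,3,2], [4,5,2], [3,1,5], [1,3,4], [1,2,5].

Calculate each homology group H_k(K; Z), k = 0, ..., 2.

Order the vertices as 1 < 2 < 3 < 4 < 5. Listing each simplex with vertices in this order, K has dimension 2 with simplices:

  0-simplices (5): [1], [2], [3], [4], [5]
  1-simplices (10): [1,2], [1,3], [1,4], [1,5], [2,3], [2,4], [2,5], [3,4], [3,5], [4,5]
  2-simplices (5): [1,2,5], [1,3,4], [1,3,5], [2,3,4], [2,4,5]

so the chain groups are C_0 ≅ Z^5, C_1 ≅ Z^10, C_2 ≅ Z^5.

Boundary ∂_1: C_1 → C_0 is given by ∂[p,q] = [q] − [p].
The 5×10 boundary matrix has rank 4 and Smith normal form diag(1,1,1,1).

The boundary map ∂_2: C_2 → C_1 sends each 2-simplex [p,q,r] to [q,r] − [p,r] + [p,q]. For instance
  ∂[2,3,4] = [3,4] − [2,4] + [2,3],
  ∂[1,3,4] = [3,4] − [1,4] + [1,3].
The 10×5 boundary matrix has rank 5 and Smith normal form diag(1,1,1,1,1).

Reading off H_k = ker ∂_k / im ∂_{k+1}:

  H_0: rank C_0 − rank ∂_1 = 5 − 4 = 1, and the invariant factors of ∂_1 are all 1, so H_0 = Z.
  H_1: rank ker ∂_1 − rank ∂_2 = (10 − 4) − 5 = 1, and the invariant factors of ∂_2 are all 1, so H_1 = Z.
  H_2: rank ker ∂_2 − rank ∂_3 = (5 − 5) − 0 = 0, and there is no ∂_3, so H_2 = 0.

As a check, the Euler characteristic is 5 − 10 + 5 = 0, which agrees with 1 − 1 + 0 = 0.
(K is a triangulation of the Möbius band.)

H_0 ≅ Z,  H_1 ≅ Z,  H_2 = 0.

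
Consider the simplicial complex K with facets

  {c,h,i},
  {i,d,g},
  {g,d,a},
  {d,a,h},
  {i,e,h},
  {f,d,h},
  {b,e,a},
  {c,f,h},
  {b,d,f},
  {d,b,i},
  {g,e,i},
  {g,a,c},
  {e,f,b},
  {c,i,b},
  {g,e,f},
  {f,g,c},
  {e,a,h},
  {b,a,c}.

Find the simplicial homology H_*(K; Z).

Fix the vertex order a < b < c < d < e < f < g < h < i and write every simplex with vertices in increasing order. Then dim K = 2 and the simplices of K are:

  0-simplices (9): a, b, c, d, e, f, g, h, i
  1-simplices (27): ab, ac, ad, ae, ag, ah, bc, bd, be, bf, bi, cf, cg, ch, ci, df, dg, dh, di, ef, eg, eh, ei, fg, fh, gi, hi
  2-simplices (18): abc, abe, acg, adg, adh, aeh, bci, bdf, bdi, bef, cfg, cfh, chi, dfh, dgi, efg, egi, ehi

Hence C_0 ≅ Z^9, C_1 ≅ Z^27, C_2 ≅ Z^18.

The boundary map ∂_1: C_1 → C_0 maps an edge to its endpoints' difference, ∂[p,q] = q − p. For instance
  ∂dg = g − d.
As a 9×27 matrix over Z this has rank 8, with invariant factors (1,1,1,1,1,1,1,1).

Boundary ∂_2: C_2 → C_1 maps a triangle to the signed sum of its edges. For instance
  ∂bci = ci − bi + bc,
  ∂egi = gi − ei + eg.
This gives a 27×18 integer matrix of rank 17; reducing to Smith normal form yields diagonal entries (1,1,1,1,1,1,1,1,1,1,1,1,1,1,1,1,1).

From H_k ≅ ker(∂_k) / im(∂_{k+1}) we obtain:

  H_0: rank C_0 − rank ∂_1 = 9 − 8 = 1, and the invariant factors of ∂_1 are all 1, so H_0 = Z.
  H_1: rank ker ∂_1 − rank ∂_2 = (27 − 8) − 17 = 2, and the invariant factors of ∂_2 are all 1, so H_1 = Z^2.
  H_2: rank ker ∂_2 − rank ∂_3 = (18 − 17) − 0 = 1, and there is no ∂_3, so H_2 = Z.

(K is a triangulation of the torus T^2.)

H_0 = Z,  H_1 = Z^2,  H_2 = Z.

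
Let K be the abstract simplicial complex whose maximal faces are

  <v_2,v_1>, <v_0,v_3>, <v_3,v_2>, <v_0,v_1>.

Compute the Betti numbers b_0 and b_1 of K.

b_0 = 1, b_1 = 1.

Fix the vertex order v_0 < v_1 < v_2 < v_3 and write every simplex with vertices in increasing order. Then dim K = 1 and the simplices of K are:

  0-simplices (4): [v_0], [v_1], [v_2], [v_3]
  1-simplices (4): [v_0,v_1], [v_0,v_3], [v_1,v_2], [v_2,v_3]

giving chain groups C_0 ≅ Z^4, C_1 ≅ Z^4.

∂_1: C_1 → C_0 is given by ∂[p,q] = [q] − [p].
This gives a 4×4 integer matrix of rank 3; reducing to Smith normal form yields diagonal entries (1,1,1).

Computing H_k = (kernel of ∂_k) / (image of ∂_{k+1}):

  H_0: rank C_0 − rank ∂_1 = 4 − 3 = 1, and the invariant factors of ∂_1 are all 1, so H_0 ≅ Z.
  H_1: rank ker ∂_1 − rank ∂_2 = (4 − 3) − 0 = 1, and there is no ∂_2, so H_1 ≅ Z.

Hence the Betti numbers are b_0 = 1, b_1 = 1.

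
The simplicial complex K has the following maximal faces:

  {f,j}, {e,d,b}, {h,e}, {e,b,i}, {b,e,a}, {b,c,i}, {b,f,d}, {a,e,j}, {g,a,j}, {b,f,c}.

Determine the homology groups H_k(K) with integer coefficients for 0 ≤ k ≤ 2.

Take the total order a < b < c < d < e < f < g < h < i < j on the vertex set. Then K (dimension 2) consists of the simplices:

  0-simplices (10): a, b, c, d, e, f, g, h, i, j
  1-simplices (18): ab, ae, ag, aj, bc, bd, be, bf, bi, cf, ci, de, df, eh, ei, ej, fj, gj
  2-simplices (8): abe, aej, agj, bcf, bci, bde, bdf, bei

Hence C_0 ≅ Z^10, C_1 ≅ Z^18, C_2 ≅ Z^8.

Boundary ∂_1: C_1 → C_0 is given by ∂[p,q] = [q] − [p]. For instance
  ∂eh = h − e.
The resulting 10×18 matrix has rank 9, and its Smith normal form has invariant factors (1,1,1,1,1,1,1,1,1).

∂_2: C_2 → C_1 sends each 2-simplex [p,q,r] to [q,r] − [p,r] + [p,q]. For instance
  ∂abe = be − ae + ab,
  ∂bdf = df − bf + bd.
The 18×8 boundary matrix has rank 8 and Smith normal form diag(1,1,1,1,1,1,1,1).

From H_k ≅ ker(∂_k) / im(∂_{k+1}) we obtain:

  H_0: rank C_0 − rank ∂_1 = 10 − 9 = 1, and the invariant factors of ∂_1 are all 1, so H_0 = Z.
  H_1: rank ker ∂_1 − rank ∂_2 = (18 − 9) − 8 = 1, and the invariant factors of ∂_2 are all 1, so H_1 = Z.
  H_2: rank ker ∂_2 − rank ∂_3 = (8 − 8) − 0 = 0, and there is no ∂_3, so H_2 = 0.

H_0 = Z,  H_1 = Z,  H_2 = 0.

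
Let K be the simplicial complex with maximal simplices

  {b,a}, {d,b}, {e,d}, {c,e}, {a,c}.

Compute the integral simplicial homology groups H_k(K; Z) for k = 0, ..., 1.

H_0 = Z,  H_1 = Z.

Order the vertices as a < b < c < d < e. Listing each simplex with vertices in this order, K has dimension 1 with simplices:

  0-simplices (5): a, b, c, d, e
  1-simplices (5): ab, ac, bd, ce, de

so the chain groups are C_0 ≅ Z^5, C_1 ≅ Z^5.

∂_1: C_1 → C_0 maps an edge to its endpoints' difference, ∂[p,q] = q − p.
The resulting 5×5 matrix has rank 4, and its Smith normal form has invariant factors (1,1,1,1).

From H_k ≅ ker(∂_k) / im(∂_{k+1}) we obtain:

  H_0: rank C_0 − rank ∂_1 = 5 − 4 = 1, and the invariant factors of ∂_1 are all 1, so H_0 ≅ Z.
  H_1: rank ker ∂_1 − rank ∂_2 = (5 − 4) − 0 = 1, and there is no ∂_2, so H_1 ≅ Z.

(K is a triangulation of the circle S^1.)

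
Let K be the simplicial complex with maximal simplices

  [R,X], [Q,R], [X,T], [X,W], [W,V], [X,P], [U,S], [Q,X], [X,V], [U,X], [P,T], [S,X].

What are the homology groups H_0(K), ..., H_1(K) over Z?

H_0 = Z,  H_1 = Z^4.

Take the total order P < Q < R < S < T < U < V < W < X on the vertex set. Then K (dimension 1) consists of the simplices:

  0-simplices (9): P, Q, R, S, T, U, V, W, X
  1-simplices (12): PT, PX, QR, QX, RX, SU, SX, TX, UX, VW, VX, WX

so the chain groups are C_0 ≅ Z^9, C_1 ≅ Z^12.

∂_1: C_1 → C_0 is given by ∂[p,q] = [q] − [p]. For instance
  ∂PT = T − P.
This gives a 9×12 integer matrix of rank 8; reducing to Smith normal form yields diagonal entries (1,1,1,1,1,1,1,1).

Computing H_k = (kernel of ∂_k) / (image of ∂_{k+1}):

  H_0: rank C_0 − rank ∂_1 = 9 − 8 = 1, and the invariant factors of ∂_1 are all 1, so H_0 = Z.
  H_1: rank ker ∂_1 − rank ∂_2 = (12 − 8) − 0 = 4, and there is no ∂_2, so H_1 = Z^4.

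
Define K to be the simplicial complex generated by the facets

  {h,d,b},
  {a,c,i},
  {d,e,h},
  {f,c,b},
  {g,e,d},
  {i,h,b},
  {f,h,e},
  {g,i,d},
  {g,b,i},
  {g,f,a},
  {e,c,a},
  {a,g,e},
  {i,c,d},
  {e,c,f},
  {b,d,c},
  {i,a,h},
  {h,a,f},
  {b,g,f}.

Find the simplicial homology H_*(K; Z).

Order the vertices as a < b < c < d < e < f < g < h < i. Listing each simplex with vertices in this order, K has dimension 2 with simplices:

  0-simplices (9): a, b, c, d, e, f, g, h, i
  1-simplices (27): ac, ae, af, ag, ah, ai, bc, bd, bf, bg, bh, bi, cd, ce, cf, ci, de, dg, dh, di, ef, eg, eh, fg, fh, gi, hi
  2-simplices (18): ace, aci, aeg, afg, afh, ahi, bcd, bcf, bdh, bfg, bgi, bhi, cdi, cef, deg, deh, dgi, efh

so the chain groups are C_0 ≅ Z^9, C_1 ≅ Z^27, C_2 ≅ Z^18.

∂_1: C_1 → C_0 is given by ∂[p,q] = [q] − [p]. For instance
  ∂hi = i − h.
As a 9×27 matrix over Z this has rank 8, with invariant factors (1,1,1,1,1,1,1,1).

The boundary map ∂_2: C_2 → C_1 acts by ∂[p,q,r] = [q,r] − [p,r] + [p,q]. For instance
  ∂dgi = gi − di + dg,
  ∂efh = fh − eh + ef.
This gives a 27×18 integer matrix of rank 18; reducing to Smith normal form yields diagonal entries (1,1,1,1,1,1,1,1,1,1,1,1,1,1,1,1,1,2).

Now H_k = ker ∂_k / im ∂_{k+1}, so:

  H_0: rank C_0 − rank ∂_1 = 9 − 8 = 1, and the invariant factors of ∂_1 are all 1, so H_0 ≅ Z.
  H_1: rank ker ∂_1 − rank ∂_2 = (27 − 8) − 18 = 1, and ∂_2 has invariant factor 2 > 1, so H_1 ≅ Z × Z/2.
  H_2: rank ker ∂_2 − rank ∂_3 = (18 − 18) − 0 = 0, and there is no ∂_3, so H_2 ≅ 0.

H_0 ≅ Z,  H_1 ≅ Z × Z/2,  H_2 = 0.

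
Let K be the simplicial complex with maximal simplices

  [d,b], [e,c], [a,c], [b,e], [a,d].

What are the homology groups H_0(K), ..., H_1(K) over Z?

H_0 = Z,  H_1 = Z.

We work with the vertex ordering a < b < c < d < e. The simplices of K, each written with vertices in increasing order, are:

  0-simplices (5): a, b, c, d, e
  1-simplices (5): ac, ad, bd, be, ce

giving chain groups C_0 ≅ Z^5, C_1 ≅ Z^5.

Boundary ∂_1: C_1 → C_0 maps an edge to its endpoints' difference, ∂[p,q] = q − p.
As a 5×5 matrix over Z this has rank 4, with invariant factors (1,1,1,1).

Computing H_k = (kernel of ∂_k) / (image of ∂_{k+1}):

  H_0: rank C_0 − rank ∂_1 = 5 − 4 = 1, and the invariant factors of ∂_1 are all 1, so H_0 = Z.
  H_1: rank ker ∂_1 − rank ∂_2 = (5 − 4) − 0 = 1, and there is no ∂_2, so H_1 = Z.

As a check, the Euler characteristic is 5 − 5 = 0, which agrees with 1 − 1 = 0.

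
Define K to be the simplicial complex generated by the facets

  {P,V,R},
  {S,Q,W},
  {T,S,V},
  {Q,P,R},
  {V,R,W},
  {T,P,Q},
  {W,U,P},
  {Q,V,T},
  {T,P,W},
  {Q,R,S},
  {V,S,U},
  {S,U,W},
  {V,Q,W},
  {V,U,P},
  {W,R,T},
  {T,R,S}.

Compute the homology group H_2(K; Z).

Fix the vertex order P < Q < R < S < T < U < V < W and write every simplex with vertices in increasing order. Then dim K = 2 and the simplices of K are:

  0-simplices (8): P, Q, R, S, T, U, V, W
  1-simplices (24): PQ, PR, PT, PU, PV, PW, QR, QS, QT, QV, QW, RS, RT, RV, RW, ST, SU, SV, SW, TV, TW, UV, UW, VW
  2-simplices (16): PQR, PQT, PRV, PTW, PUV, PUW, QRS, QSW, QTV, QVW, RST, RTW, RVW, STV, SUV, SUW

giving chain groups C_0 ≅ Z^8, C_1 ≅ Z^24, C_2 ≅ Z^16.

Boundary ∂_1: C_1 → C_0 is given by ∂[p,q] = [q] − [p].
As a 8×24 matrix over Z this has rank 7, with invariant factors (1,1,1,1,1,1,1).

Boundary ∂_2: C_2 → C_1 maps a triangle to the signed sum of its edges. For instance
  ∂RTW = TW − RW + RT,
  ∂QVW = VW − QW + QV.
This gives a 24×16 integer matrix of rank 15; reducing to Smith normal form yields diagonal entries (1,1,1,1,1,1,1,1,1,1,1,1,1,1,1).

Reading off H_k = ker ∂_k / im ∂_{k+1}:

  H_2: rank ker ∂_2 − rank ∂_3 = (16 − 15) − 0 = 1, and there is no ∂_3, so H_2 ≅ Z.

H_2 = Z.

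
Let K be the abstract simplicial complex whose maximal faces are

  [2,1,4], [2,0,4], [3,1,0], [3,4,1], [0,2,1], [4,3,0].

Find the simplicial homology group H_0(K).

H_0 = Z.

Fix the vertex order 0 < 1 < 2 < 3 < 4 and write every simplex with vertices in increasing order. Then dim K = 2 and the simplices of K are:

  0-simplices (5): [0], [1], [2], [3], [4]
  1-simplices (9): [0,1], [0,2], [0,3], [0,4], [1,2], [1,3], [1,4], [2,4], [3,4]
  2-simplices (6): [0,1,2], [0,1,3], [0,2,4], [0,3,4], [1,2,4], [1,3,4]

giving chain groups C_0 ≅ Z^5, C_1 ≅ Z^9, C_2 ≅ Z^6.

The boundary map ∂_1: C_1 → C_0 is given by ∂[p,q] = [q] − [p]. For instance
  ∂[3,4] = [4] − [3].
The 5×9 boundary matrix has rank 4 and Smith normal form diag(1,1,1,1).

The boundary map ∂_2: C_2 → C_1 sends each 2-simplex [p,q,r] to [q,r] − [p,r] + [p,q]. For instance
  ∂[1,2,4] = [2,4] − [1,4] + [1,2],
  ∂[0,2,4] = [2,4] − [0,4] + [0,2].
The 9×6 boundary matrix has rank 5 and Smith normal form diag(1,1,1,1,1).

From H_k ≅ ker(∂_k) / im(∂_{k+1}) we obtain:

  H_0: rank C_0 − rank ∂_1 = 5 − 4 = 1, and the invariant factors of ∂_1 are all 1, so H_0 ≅ Z.

(K is a triangulation of the 2-sphere S^2.)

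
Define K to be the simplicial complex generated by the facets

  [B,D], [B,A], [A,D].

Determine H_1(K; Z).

H_1 ≅ Z.

We work with the vertex ordering A < B < D. The simplices of K, each written with vertices in increasing order, are:

  0-simplices (3): A, B, D
  1-simplices (3): AB, AD, BD

Hence C_0 ≅ Z^3, C_1 ≅ Z^3.

The boundary map ∂_1: C_1 → C_0 is given by ∂[p,q] = [q] − [p].
The 3×3 boundary matrix has rank 2 and Smith normal form diag(1,1).

Now H_k = ker ∂_k / im ∂_{k+1}, so:

  H_1: rank ker ∂_1 − rank ∂_2 = (3 − 2) − 0 = 1, and there is no ∂_2, so H_1 = Z.

(K is a triangulation of the circle S^1.)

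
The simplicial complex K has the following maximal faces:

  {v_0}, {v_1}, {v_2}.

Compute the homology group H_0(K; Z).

H_0 ≅ Z^3.

Take the total order v_0 < v_1 < v_2 on the vertex set. Then K (dimension 0) consists of the simplices:

  0-simplices (3): [v_0], [v_1], [v_2]

giving chain groups C_0 ≅ Z^3.

Now H_k = ker ∂_k / im ∂_{k+1}, so:

  H_0: rank C_0 − rank ∂_1 = 3 − 0 = 3, and there is no ∂_1, so H_0 ≅ Z^3.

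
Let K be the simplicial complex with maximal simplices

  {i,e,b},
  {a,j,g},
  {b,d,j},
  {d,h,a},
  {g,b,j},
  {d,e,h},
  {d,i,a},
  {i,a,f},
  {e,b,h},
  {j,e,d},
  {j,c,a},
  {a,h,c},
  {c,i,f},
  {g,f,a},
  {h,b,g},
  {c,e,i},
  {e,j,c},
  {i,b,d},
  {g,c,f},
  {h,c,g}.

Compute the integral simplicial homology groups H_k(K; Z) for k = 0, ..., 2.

H_0 = Z,  H_1 = Z ⊕ Z_2,  H_2 = 0.

K has 10 vertices, 30 edges, 20 triangles.
rank ∂_0 = 0, rank ∂_1 = 9 ⇒ b_0 = 10 − 0 − 9 = 1; all invariant factors of ∂_1 are 1 so no torsion. So H_0 = Z.
rank ∂_1 = 9, rank ∂_2 = 20 ⇒ b_1 = 30 − 9 − 20 = 1; ∂_2 has invariant factor(s) [2] giving torsion. So H_1 = Z ⊕ Z_2.
rank ∂_2 = 20, rank ∂_3 = 0 ⇒ b_2 = 20 − 20 − 0 = 0. So H_2 = 0.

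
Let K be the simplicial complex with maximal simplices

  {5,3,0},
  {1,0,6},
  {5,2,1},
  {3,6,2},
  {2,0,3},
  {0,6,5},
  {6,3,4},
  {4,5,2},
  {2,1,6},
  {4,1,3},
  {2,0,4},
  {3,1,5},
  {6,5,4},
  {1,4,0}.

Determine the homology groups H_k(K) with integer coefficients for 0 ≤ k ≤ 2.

K has 7 vertices, 21 edges, 14 triangles.
rank ∂_0 = 0, rank ∂_1 = 6 ⇒ b_0 = 7 − 0 − 6 = 1; all invariant factors of ∂_1 are 1 so no torsion. So H_0 ≅ Z.
rank ∂_1 = 6, rank ∂_2 = 13 ⇒ b_1 = 21 − 6 − 13 = 2; all invariant factors of ∂_2 are 1 so no torsion. So H_1 ≅ Z^2.
rank ∂_2 = 13, rank ∂_3 = 0 ⇒ b_2 = 14 − 13 − 0 = 1. So H_2 ≅ Z.

H_0 = Z,  H_1 = Z^2,  H_2 = Z.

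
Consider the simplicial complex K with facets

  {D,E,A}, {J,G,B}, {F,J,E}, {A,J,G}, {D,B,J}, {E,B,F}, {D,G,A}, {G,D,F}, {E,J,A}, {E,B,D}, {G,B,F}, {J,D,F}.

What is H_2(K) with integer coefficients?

Order the vertices as A < B < D < E < F < G < J. Listing each simplex with vertices in this order, K has dimension 2 with simplices:

  0-simplices (7): A, B, D, E, F, G, J
  1-simplices (18): AD, AE, AG, AJ, BD, BE, BF, BG, BJ, DE, DF, DG, DJ, EF, EJ, FG, FJ, GJ
  2-simplices (12): ADE, ADG, AEJ, AGJ, BDE, BDJ, BEF, BFG, BGJ, DFG, DFJ, EFJ

giving chain groups C_0 ≅ Z^7, C_1 ≅ Z^18, C_2 ≅ Z^12.

Boundary ∂_1: C_1 → C_0 maps an edge to its endpoints' difference, ∂[p,q] = q − p. For instance
  ∂BE = E − B.
As a 7×18 matrix over Z this has rank 6, with invariant factors (1,1,1,1,1,1).

The boundary map ∂_2: C_2 → C_1 maps a triangle to the signed sum of its edges. For instance
  ∂ADE = DE − AE + AD,
  ∂ADG = DG − AG + AD.
This gives a 18×12 integer matrix of rank 12; reducing to Smith normal form yields diagonal entries (1,1,1,1,1,1,1,1,1,1,1,2).

Computing H_k = (kernel of ∂_k) / (image of ∂_{k+1}):

  H_2: rank ker ∂_2 − rank ∂_3 = (12 − 12) − 0 = 0, and there is no ∂_3, so H_2 = 0.

(K is a triangulation of the real projective plane RP^2.)

H_2 = 0.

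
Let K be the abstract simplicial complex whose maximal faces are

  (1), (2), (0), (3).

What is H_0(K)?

H_0 = Z^4.

Order the vertices as 0 < 1 < 2 < 3. Listing each simplex with vertices in this order, K has dimension 0 with simplices:

  0-simplices (4): [0], [1], [2], [3]

Hence C_0 ≅ Z^4.

From H_k ≅ ker(∂_k) / im(∂_{k+1}) we obtain:

  H_0: rank C_0 − rank ∂_1 = 4 − 0 = 4, and there is no ∂_1, so H_0 ≅ Z^4.

(K is a triangulation of a set of 4 points.)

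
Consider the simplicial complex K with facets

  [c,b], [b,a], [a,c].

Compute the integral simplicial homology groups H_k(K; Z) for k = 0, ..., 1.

Order the vertices as a < b < c. Listing each simplex with vertices in this order, K has dimension 1 with simplices:

  0-simplices (3): a, b, c
  1-simplices (3): ab, ac, bc

Hence C_0 ≅ Z^3, C_1 ≅ Z^3.

∂_1: C_1 → C_0 sends each edge [p,q] (with p < q) to q − p.
This gives a 3×3 integer matrix of rank 2; reducing to Smith normal form yields diagonal entries (1,1).

Now H_k = ker ∂_k / im ∂_{k+1}, so:

  H_0: rank C_0 − rank ∂_1 = 3 − 2 = 1, and the invariant factors of ∂_1 are all 1, so H_0 ≅ Z.
  H_1: rank ker ∂_1 − rank ∂_2 = (3 − 2) − 0 = 1, and there is no ∂_2, so H_1 ≅ Z.

(K is a triangulation of the circle S^1.)

H_0 = Z,  H_1 = Z.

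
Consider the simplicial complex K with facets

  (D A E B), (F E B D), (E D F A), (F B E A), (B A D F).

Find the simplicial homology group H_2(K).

H_2 ≅ 0.

K has 5 vertices, 10 edges, 10 triangles, 5 3-simplices.
rank ∂_2 = 6, rank ∂_3 = 4 ⇒ b_2 = 10 − 6 − 4 = 0; all invariant factors of ∂_3 are 1 so no torsion. So H_2 ≅ 0.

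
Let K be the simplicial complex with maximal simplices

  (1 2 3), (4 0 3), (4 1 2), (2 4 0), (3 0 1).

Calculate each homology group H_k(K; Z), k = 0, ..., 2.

Order the vertices as 0 < 1 < 2 < 3 < 4. Listing each simplex with vertices in this order, K has dimension 2 with simplices:

  0-simplices (5): [0], [1], [2], [3], [4]
  1-simplices (10): [0,1], [0,2], [0,3], [0,4], [1,2], [1,3], [1,4], [2,3], [2,4], [3,4]
  2-simplices (5): [0,1,3], [0,2,4], [0,3,4], [1,2,3], [1,2,4]

so the chain groups are C_0 ≅ Z^5, C_1 ≅ Z^10, C_2 ≅ Z^5.

∂_1: C_1 → C_0 is given by ∂[p,q] = [q] − [p]. For instance
  ∂[1,4] = [4] − [1].
The 5×10 boundary matrix has rank 4 and Smith normal form diag(1,1,1,1).

∂_2: C_2 → C_1 sends each 2-simplex [p,q,r] to [q,r] − [p,r] + [p,q]. For instance
  ∂[0,3,4] = [3,4] − [0,4] + [0,3],
  ∂[1,2,4] = [2,4] − [1,4] + [1,2].
The 10×5 boundary matrix has rank 5 and Smith normal form diag(1,1,1,1,1).

Reading off H_k = ker ∂_k / im ∂_{k+1}:

  H_0: rank C_0 − rank ∂_1 = 5 − 4 = 1, and the invariant factors of ∂_1 are all 1, so H_0 = Z.
  H_1: rank ker ∂_1 − rank ∂_2 = (10 − 4) − 5 = 1, and the invariant factors of ∂_2 are all 1, so H_1 = Z.
  H_2: rank ker ∂_2 − rank ∂_3 = (5 − 5) − 0 = 0, and there is no ∂_3, so H_2 = 0.

(K is a triangulation of the Möbius band.)

H_0 = Z,  H_1 = Z,  H_2 = 0.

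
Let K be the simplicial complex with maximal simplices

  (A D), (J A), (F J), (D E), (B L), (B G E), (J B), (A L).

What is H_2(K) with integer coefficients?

We work with the vertex ordering A < B < D < E < F < G < J < L. The simplices of K, each written with vertices in increasing order, are:

  0-simplices (8): A, B, D, E, F, G, J, L
  1-simplices (10): AD, AJ, AL, BE, BG, BJ, BL, DE, EG, FJ
  2-simplices (1): BEG

so the chain groups are C_0 ≅ Z^8, C_1 ≅ Z^10, C_2 ≅ Z^1.

Boundary ∂_1: C_1 → C_0 is given by ∂[p,q] = [q] − [p]. For instance
  ∂FJ = J − F.
As a 8×10 matrix over Z this has rank 7, with invariant factors (1,1,1,1,1,1,1).

The boundary map ∂_2: C_2 → C_1 acts by ∂[p,q,r] = [q,r] − [p,r] + [p,q]. For instance
  ∂BEG = EG − BG + BE.
As a 10×1 matrix over Z this has rank 1, with invariant factors (1).

From H_k ≅ ker(∂_k) / im(∂_{k+1}) we obtain:

  H_2: rank ker ∂_2 − rank ∂_3 = (1 − 1) − 0 = 0, and there is no ∂_3, so H_2 ≅ 0.

H_2 = 0.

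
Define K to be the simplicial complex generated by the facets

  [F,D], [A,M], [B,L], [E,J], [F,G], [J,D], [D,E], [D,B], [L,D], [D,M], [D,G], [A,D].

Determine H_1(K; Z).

H_1 = Z^4.

K has 9 vertices, 12 edges.
rank ∂_1 = 8, rank ∂_2 = 0 ⇒ b_1 = 12 − 8 − 0 = 4. So H_1 ≅ Z^4.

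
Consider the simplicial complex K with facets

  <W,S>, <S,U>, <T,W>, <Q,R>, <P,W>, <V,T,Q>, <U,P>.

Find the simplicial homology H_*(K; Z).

H_0 = Z,  H_1 = Z,  H_2 = 0.

Order the vertices as P < Q < R < S < T < U < V < W. Listing each simplex with vertices in this order, K has dimension 2 with simplices:

  0-simplices (8): P, Q, R, S, T, U, V, W
  1-simplices (9): PU, PW, QR, QT, QV, SU, SW, TV, TW
  2-simplices (1): QTV

so the chain groups are C_0 ≅ Z^8, C_1 ≅ Z^9, C_2 ≅ Z^1.

∂_1: C_1 → C_0 sends each edge [p,q] (with p < q) to q − p.
The resulting 8×9 matrix has rank 7, and its Smith normal form has invariant factors (1,1,1,1,1,1,1).

Boundary ∂_2: C_2 → C_1 acts by ∂[p,q,r] = [q,r] − [p,r] + [p,q]. For instance
  ∂QTV = TV − QV + QT.
The resulting 9×1 matrix has rank 1, and its Smith normal form has invariant factors (1).

From H_k ≅ ker(∂_k) / im(∂_{k+1}) we obtain:

  H_0: rank C_0 − rank ∂_1 = 8 − 7 = 1, and the invariant factors of ∂_1 are all 1, so H_0 = Z.
  H_1: rank ker ∂_1 − rank ∂_2 = (9 − 7) − 1 = 1, and the invariant factors of ∂_2 are all 1, so H_1 = Z.
  H_2: rank ker ∂_2 − rank ∂_3 = (1 − 1) − 0 = 0, and there is no ∂_3, so H_2 = 0.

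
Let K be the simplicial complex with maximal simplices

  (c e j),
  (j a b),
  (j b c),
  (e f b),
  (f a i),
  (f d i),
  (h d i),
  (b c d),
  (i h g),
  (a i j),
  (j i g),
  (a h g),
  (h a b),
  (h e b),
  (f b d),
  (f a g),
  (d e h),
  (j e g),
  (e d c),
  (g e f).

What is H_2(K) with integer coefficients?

H_2 = 0.

Take the total order a < b < c < d < e < f < g < h < i < j on the vertex set. Then K (dimension 2) consists of the simplices:

  0-simplices (10): a, b, c, d, e, f, g, h, i, j
  1-simplices (30): ab, af, ag, ah, ai, aj, bc, bd, be, bf, bh, bj, cd, ce, cj, de, df, dh, di, ef, eg, eh, ej, fg, fi, gh, gi, gj, hi, ij
  2-simplices (20): abh, abj, afg, afi, agh, aij, bcd, bcj, bdf, bef, beh, cde, cej, deh, dfi, dhi, efg, egj, ghi, gij

so the chain groups are C_0 ≅ Z^10, C_1 ≅ Z^30, C_2 ≅ Z^20.

The boundary map ∂_1: C_1 → C_0 is given by ∂[p,q] = [q] − [p]. For instance
  ∂df = f − d.
This gives a 10×30 integer matrix of rank 9; reducing to Smith normal form yields diagonal entries (1,1,1,1,1,1,1,1,1).

The boundary map ∂_2: C_2 → C_1 acts by ∂[p,q,r] = [q,r] − [p,r] + [p,q]. For instance
  ∂dfi = fi − di + df,
  ∂cde = de − ce + cd.
This gives a 30×20 integer matrix of rank 20; reducing to Smith normal form yields diagonal entries (1,1,1,1,1,1,1,1,1,1,1,1,1,1,1,1,1,1,1,2).

Now H_k = ker ∂_k / im ∂_{k+1}, so:

  H_2: rank ker ∂_2 − rank ∂_3 = (20 − 20) − 0 = 0, and there is no ∂_3, so H_2 = 0.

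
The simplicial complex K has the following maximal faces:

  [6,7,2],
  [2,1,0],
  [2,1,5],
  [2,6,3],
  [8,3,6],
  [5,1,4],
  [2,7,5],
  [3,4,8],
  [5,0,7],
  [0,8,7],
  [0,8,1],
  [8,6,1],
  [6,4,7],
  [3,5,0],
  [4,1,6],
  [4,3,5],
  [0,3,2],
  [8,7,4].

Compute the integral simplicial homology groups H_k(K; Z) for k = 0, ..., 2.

H_0 ≅ Z,  H_1 ≅ Z ⊕ Z/2,  H_2 = 0.

Order the vertices as 0 < 1 < 2 < 3 < 4 < 5 < 6 < 7 < 8. Listing each simplex with vertices in this order, K has dimension 2 with simplices:

  0-simplices (9): [0], [1], [2], [3], [4], [5], [6], [7], [8]
  1-simplices (27): (27 of them)
  2-simplices (18): [0,1,2], [0,1,8], [0,2,3], [0,3,5], [0,5,7], [0,7,8], [1,2,5], [1,4,5], [1,4,6], [1,6,8], [2,3,6], [2,5,7], [2,6,7], [3,4,5], [3,4,8], [3,6,8], [4,6,7], [4,7,8]

so the chain groups are C_0 ≅ Z^9, C_1 ≅ Z^27, C_2 ≅ Z^18.

∂_1: C_1 → C_0 is given by ∂[p,q] = [q] − [p].
As a 9×27 matrix over Z this has rank 8, with invariant factors (1,1,1,1,1,1,1,1).

The boundary map ∂_2: C_2 → C_1 acts by ∂[p,q,r] = [q,r] − [p,r] + [p,q]. For instance
  ∂[4,7,8] = [7,8] − [4,8] + [4,7],
  ∂[3,6,8] = [6,8] − [3,8] + [3,6].
This gives a 27×18 integer matrix of rank 18; reducing to Smith normal form yields diagonal entries (1,1,1,1,1,1,1,1,1,1,1,1,1,1,1,1,1,2).

Computing H_k = (kernel of ∂_k) / (image of ∂_{k+1}):

  H_0: rank C_0 − rank ∂_1 = 9 − 8 = 1, and the invariant factors of ∂_1 are all 1, so H_0 ≅ Z.
  H_1: rank ker ∂_1 − rank ∂_2 = (27 − 8) − 18 = 1, and ∂_2 has invariant factor 2 > 1, so H_1 ≅ Z ⊕ Z/2.
  H_2: rank ker ∂_2 − rank ∂_3 = (18 − 18) − 0 = 0, and there is no ∂_3, so H_2 ≅ 0.

As a check, the Euler characteristic is 9 − 27 + 18 = 0, which agrees with 1 − 1 + 0 = 0.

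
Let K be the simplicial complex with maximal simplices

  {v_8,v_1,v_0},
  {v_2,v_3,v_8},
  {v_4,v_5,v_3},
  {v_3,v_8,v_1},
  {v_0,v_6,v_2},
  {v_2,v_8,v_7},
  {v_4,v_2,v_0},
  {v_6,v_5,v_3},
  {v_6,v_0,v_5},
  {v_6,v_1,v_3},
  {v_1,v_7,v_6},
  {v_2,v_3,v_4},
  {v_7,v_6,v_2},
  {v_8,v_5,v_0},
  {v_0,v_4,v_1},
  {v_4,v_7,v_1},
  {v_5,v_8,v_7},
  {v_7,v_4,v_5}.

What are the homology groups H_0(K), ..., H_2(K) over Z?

Fix the vertex order v_0 < v_1 < v_2 < v_3 < v_4 < v_5 < v_6 < v_7 < v_8 and write every simplex with vertices in increasing order. Then dim K = 2 and the simplices of K are:

  0-simplices (9): [v_0], [v_1], [v_2], [v_3], [v_4], [v_5], [v_6], [v_7], [v_8]
  1-simplices (27): (27 of them)
  2-simplices (18): (18 of them)

giving chain groups C_0 ≅ Z^9, C_1 ≅ Z^27, C_2 ≅ Z^18.

∂_1: C_1 → C_0 sends each edge [p,q] (with p < q) to q − p.
As a 9×27 matrix over Z this has rank 8, with invariant factors (1,1,1,1,1,1,1,1).

Boundary ∂_2: C_2 → C_1 acts by ∂[p,q,r] = [q,r] − [p,r] + [p,q]. For instance
  ∂[v_5,v_7,v_8] = [v_7,v_8] − [v_5,v_8] + [v_5,v_7],
  ∂[v_1,v_4,v_7] = [v_4,v_7] − [v_1,v_7] + [v_1,v_4].
The resulting 27×18 matrix has rank 17, and its Smith normal form has invariant factors (1,1,1,1,1,1,1,1,1,1,1,1,1,1,1,1,1).

Reading off H_k = ker ∂_k / im ∂_{k+1}:

  H_0: rank C_0 − rank ∂_1 = 9 − 8 = 1, and the invariant factors of ∂_1 are all 1, so H_0 ≅ Z.
  H_1: rank ker ∂_1 − rank ∂_2 = (27 − 8) − 17 = 2, and the invariant factors of ∂_2 are all 1, so H_1 ≅ Z^2.
  H_2: rank ker ∂_2 − rank ∂_3 = (18 − 17) − 0 = 1, and there is no ∂_3, so H_2 ≅ Z.

(K is a triangulation of the torus T^2.)

H_0 = Z,  H_1 = Z^2,  H_2 = Z.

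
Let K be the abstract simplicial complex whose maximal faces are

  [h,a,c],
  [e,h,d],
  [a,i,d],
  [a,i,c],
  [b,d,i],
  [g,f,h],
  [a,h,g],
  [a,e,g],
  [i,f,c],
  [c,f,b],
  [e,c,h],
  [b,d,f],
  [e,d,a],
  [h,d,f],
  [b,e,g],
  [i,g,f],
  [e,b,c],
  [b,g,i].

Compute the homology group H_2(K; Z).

K has 9 vertices, 27 edges, 18 triangles.
rank ∂_2 = 18, rank ∂_3 = 0 ⇒ b_2 = 18 − 18 − 0 = 0. So H_2 = 0.

H_2 = 0.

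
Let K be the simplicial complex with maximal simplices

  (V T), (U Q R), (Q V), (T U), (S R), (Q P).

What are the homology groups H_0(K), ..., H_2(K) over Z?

We work with the vertex ordering P < Q < R < S < T < U < V. The simplices of K, each written with vertices in increasing order, are:

  0-simplices (7): P, Q, R, S, T, U, V
  1-simplices (8): PQ, QR, QU, QV, RS, RU, TU, TV
  2-simplices (1): QRU

giving chain groups C_0 ≅ Z^7, C_1 ≅ Z^8, C_2 ≅ Z^1.

Boundary ∂_1: C_1 → C_0 maps an edge to its endpoints' difference, ∂[p,q] = q − p. For instance
  ∂TV = V − T.
The 7×8 boundary matrix has rank 6 and Smith normal form diag(1,1,1,1,1,1).

∂_2: C_2 → C_1 maps a triangle to the signed sum of its edges. For instance
  ∂QRU = RU − QU + QR.
The 8×1 boundary matrix has rank 1 and Smith normal form diag(1).

Now H_k = ker ∂_k / im ∂_{k+1}, so:

  H_0: rank C_0 − rank ∂_1 = 7 − 6 = 1, and the invariant factors of ∂_1 are all 1, so H_0 = Z.
  H_1: rank ker ∂_1 − rank ∂_2 = (8 − 6) − 1 = 1, and the invariant factors of ∂_2 are all 1, so H_1 = Z.
  H_2: rank ker ∂_2 − rank ∂_3 = (1 − 1) − 0 = 0, and there is no ∂_3, so H_2 = 0.

H_0 = Z,  H_1 = Z,  H_2 = 0.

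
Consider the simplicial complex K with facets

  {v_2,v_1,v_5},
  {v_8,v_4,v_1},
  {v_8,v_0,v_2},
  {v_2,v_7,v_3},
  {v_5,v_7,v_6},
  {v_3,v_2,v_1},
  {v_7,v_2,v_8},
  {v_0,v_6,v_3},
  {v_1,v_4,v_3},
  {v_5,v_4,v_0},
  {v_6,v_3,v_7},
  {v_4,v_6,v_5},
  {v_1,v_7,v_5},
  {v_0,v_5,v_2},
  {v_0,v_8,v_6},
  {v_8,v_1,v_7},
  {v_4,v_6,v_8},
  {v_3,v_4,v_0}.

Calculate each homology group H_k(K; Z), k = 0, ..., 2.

Order the vertices as v_0 < v_1 < v_2 < v_3 < v_4 < v_5 < v_6 < v_7 < v_8. Listing each simplex with vertices in this order, K has dimension 2 with simplices:

  0-simplices (9): [v_0], [v_1], [v_2], [v_3], [v_4], [v_5], [v_6], [v_7], [v_8]
  1-simplices (27): (27 of them)
  2-simplices (18): (18 of them)

giving chain groups C_0 ≅ Z^9, C_1 ≅ Z^27, C_2 ≅ Z^18.

The boundary map ∂_1: C_1 → C_0 is given by ∂[p,q] = [q] − [p]. For instance
  ∂[v_7,v_8] = [v_8] − [v_7].
The resulting 9×27 matrix has rank 8, and its Smith normal form has invariant factors (1,1,1,1,1,1,1,1).

Boundary ∂_2: C_2 → C_1 sends each 2-simplex [p,q,r] to [q,r] − [p,r] + [p,q]. For instance
  ∂[v_1,v_2,v_5] = [v_2,v_5] − [v_1,v_5] + [v_1,v_2],
  ∂[v_1,v_3,v_4] = [v_3,v_4] − [v_1,v_4] + [v_1,v_3].
The 27×18 boundary matrix has rank 18 and Smith normal form diag(1,1,1,1,1,1,1,1,1,1,1,1,1,1,1,1,1,2).

Reading off H_k = ker ∂_k / im ∂_{k+1}:

  H_0: rank C_0 − rank ∂_1 = 9 − 8 = 1, and the invariant factors of ∂_1 are all 1, so H_0 ≅ Z.
  H_1: rank ker ∂_1 − rank ∂_2 = (27 − 8) − 18 = 1, and ∂_2 has invariant factor 2 > 1, so H_1 ≅ Z ⊕ Z/2.
  H_2: rank ker ∂_2 − rank ∂_3 = (18 − 18) − 0 = 0, and there is no ∂_3, so H_2 ≅ 0.

H_0 = Z,  H_1 = Z ⊕ Z/2,  H_2 = 0.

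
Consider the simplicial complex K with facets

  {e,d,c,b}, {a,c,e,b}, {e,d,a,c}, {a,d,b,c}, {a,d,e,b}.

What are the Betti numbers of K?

Order the vertices as a < b < c < d < e. Listing each simplex with vertices in this order, K has dimension 3 with simplices:

  0-simplices (5): a, b, c, d, e
  1-simplices (10): ab, ac, ad, ae, bc, bd, be, cd, ce, de
  2-simplices (10): abc, abd, abe, acd, ace, ade, bcd, bce, bde, cde
  3-simplices (5): abcd, abce, abde, acde, bcde

giving chain groups C_0 ≅ Z^5, C_1 ≅ Z^10, C_2 ≅ Z^10, C_3 ≅ Z^5.

∂_1: C_1 → C_0 is given by ∂[p,q] = [q] − [p]. For instance
  ∂ab = b − a.
As a 5×10 matrix over Z this has rank 4, with invariant factors (1,1,1,1).

The boundary map ∂_2: C_2 → C_1 maps a triangle to the signed sum of its edges. For instance
  ∂abe = be − ae + ab,
  ∂abc = bc − ac + ab.
This gives a 10×10 integer matrix of rank 6; reducing to Smith normal form yields diagonal entries (1,1,1,1,1,1).

The boundary map ∂_3: C_3 → C_2 sends each 3-simplex σ to the alternating sum Σ_i (−1)^i (σ with its i-th vertex removed). For instance
  ∂abde = bde − ade + abe − abd,
  ∂abcd = bcd − acd + abd − abc.
As a 10×5 matrix over Z this has rank 4, with invariant factors (1,1,1,1).

Reading off H_k = ker ∂_k / im ∂_{k+1}:

  H_0: rank C_0 − rank ∂_1 = 5 − 4 = 1, and the invariant factors of ∂_1 are all 1, so H_0 ≅ Z.
  H_1: rank ker ∂_1 − rank ∂_2 = (10 − 4) − 6 = 0, and the invariant factors of ∂_2 are all 1, so H_1 ≅ 0.
  H_2: rank ker ∂_2 − rank ∂_3 = (10 − 6) − 4 = 0, and the invariant factors of ∂_3 are all 1, so H_2 ≅ 0.
  H_3: rank ker ∂_3 − rank ∂_4 = (5 − 4) − 0 = 1, and there is no ∂_4, so H_3 ≅ Z.

(K is a triangulation of the 3-sphere S^3.)

Hence the Betti numbers are b_0 = 1, b_1 = 0, b_2 = 0, b_3 = 1.

b_0 = 1, b_1 = 0, b_2 = 0, b_3 = 1.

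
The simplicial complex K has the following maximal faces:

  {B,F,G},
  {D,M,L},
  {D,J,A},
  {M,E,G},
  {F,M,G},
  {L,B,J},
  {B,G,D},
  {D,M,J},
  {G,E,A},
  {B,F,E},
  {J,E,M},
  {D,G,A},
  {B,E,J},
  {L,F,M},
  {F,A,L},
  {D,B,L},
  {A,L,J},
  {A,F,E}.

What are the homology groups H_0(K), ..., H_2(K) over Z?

Fix the vertex order A < B < D < E < F < G < J < L < M and write every simplex with vertices in increasing order. Then dim K = 2 and the simplices of K are:

  0-simplices (9): A, B, D, E, F, G, J, L, M
  1-simplices (27): AD, AE, AF, AG, AJ, AL, BD, BE, BF, BG, BJ, BL, DG, DJ, DL, DM, EF, EG, EJ, EM, FG, FL, FM, GM, JL, JM, LM
  2-simplices (18): ADG, ADJ, AEF, AEG, AFL, AJL, BDG, BDL, BEF, BEJ, BFG, BJL, DJM, DLM, EGM, EJM, FGM, FLM

so the chain groups are C_0 ≅ Z^9, C_1 ≅ Z^27, C_2 ≅ Z^18.

The boundary map ∂_1: C_1 → C_0 is given by ∂[p,q] = [q] − [p]. For instance
  ∂BF = F − B.
The 9×27 boundary matrix has rank 8 and Smith normal form diag(1,1,1,1,1,1,1,1).

The boundary map ∂_2: C_2 → C_1 maps a triangle to the signed sum of its edges. For instance
  ∂AEF = EF − AF + AE,
  ∂AEG = EG − AG + AE.
The 27×18 boundary matrix has rank 18 and Smith normal form diag(1,1,1,1,1,1,1,1,1,1,1,1,1,1,1,1,1,2).

Reading off H_k = ker ∂_k / im ∂_{k+1}:

  H_0: rank C_0 − rank ∂_1 = 9 − 8 = 1, and the invariant factors of ∂_1 are all 1, so H_0 = Z.
  H_1: rank ker ∂_1 − rank ∂_2 = (27 − 8) − 18 = 1, and ∂_2 has invariant factor 2 > 1, so H_1 = Z ⊕ Z/2.
  H_2: rank ker ∂_2 − rank ∂_3 = (18 − 18) − 0 = 0, and there is no ∂_3, so H_2 = 0.

H_0 = Z,  H_1 = Z ⊕ Z/2,  H_2 = 0.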